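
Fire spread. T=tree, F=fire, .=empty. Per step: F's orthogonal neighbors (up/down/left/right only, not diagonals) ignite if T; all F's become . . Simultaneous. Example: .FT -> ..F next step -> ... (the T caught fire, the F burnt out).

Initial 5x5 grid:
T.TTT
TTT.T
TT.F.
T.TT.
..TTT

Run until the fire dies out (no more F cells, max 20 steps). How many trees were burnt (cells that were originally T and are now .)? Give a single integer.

Answer: 5

Derivation:
Step 1: +1 fires, +1 burnt (F count now 1)
Step 2: +2 fires, +1 burnt (F count now 2)
Step 3: +2 fires, +2 burnt (F count now 2)
Step 4: +0 fires, +2 burnt (F count now 0)
Fire out after step 4
Initially T: 16, now '.': 14
Total burnt (originally-T cells now '.'): 5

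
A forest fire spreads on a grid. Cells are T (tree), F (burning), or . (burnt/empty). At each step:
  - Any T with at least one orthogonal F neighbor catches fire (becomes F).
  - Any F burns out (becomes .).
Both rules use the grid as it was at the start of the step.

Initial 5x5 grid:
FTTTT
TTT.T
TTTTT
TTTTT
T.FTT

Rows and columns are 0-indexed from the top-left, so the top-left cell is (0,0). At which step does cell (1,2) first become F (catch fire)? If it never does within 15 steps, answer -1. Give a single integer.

Step 1: cell (1,2)='T' (+4 fires, +2 burnt)
Step 2: cell (1,2)='T' (+7 fires, +4 burnt)
Step 3: cell (1,2)='F' (+6 fires, +7 burnt)
  -> target ignites at step 3
Step 4: cell (1,2)='.' (+3 fires, +6 burnt)
Step 5: cell (1,2)='.' (+1 fires, +3 burnt)
Step 6: cell (1,2)='.' (+0 fires, +1 burnt)
  fire out at step 6

3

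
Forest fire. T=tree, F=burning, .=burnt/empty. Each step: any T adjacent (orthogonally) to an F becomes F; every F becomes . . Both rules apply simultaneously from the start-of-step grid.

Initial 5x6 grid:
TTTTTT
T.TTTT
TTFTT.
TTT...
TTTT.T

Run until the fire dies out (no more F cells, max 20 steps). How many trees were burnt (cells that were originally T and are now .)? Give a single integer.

Step 1: +4 fires, +1 burnt (F count now 4)
Step 2: +6 fires, +4 burnt (F count now 6)
Step 3: +7 fires, +6 burnt (F count now 7)
Step 4: +4 fires, +7 burnt (F count now 4)
Step 5: +1 fires, +4 burnt (F count now 1)
Step 6: +0 fires, +1 burnt (F count now 0)
Fire out after step 6
Initially T: 23, now '.': 29
Total burnt (originally-T cells now '.'): 22

Answer: 22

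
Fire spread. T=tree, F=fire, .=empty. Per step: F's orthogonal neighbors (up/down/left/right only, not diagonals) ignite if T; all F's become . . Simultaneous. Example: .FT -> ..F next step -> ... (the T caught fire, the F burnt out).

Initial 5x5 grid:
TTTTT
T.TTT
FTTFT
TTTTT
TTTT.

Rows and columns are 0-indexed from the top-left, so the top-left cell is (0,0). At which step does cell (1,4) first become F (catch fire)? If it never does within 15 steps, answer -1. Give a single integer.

Step 1: cell (1,4)='T' (+7 fires, +2 burnt)
Step 2: cell (1,4)='F' (+9 fires, +7 burnt)
  -> target ignites at step 2
Step 3: cell (1,4)='.' (+5 fires, +9 burnt)
Step 4: cell (1,4)='.' (+0 fires, +5 burnt)
  fire out at step 4

2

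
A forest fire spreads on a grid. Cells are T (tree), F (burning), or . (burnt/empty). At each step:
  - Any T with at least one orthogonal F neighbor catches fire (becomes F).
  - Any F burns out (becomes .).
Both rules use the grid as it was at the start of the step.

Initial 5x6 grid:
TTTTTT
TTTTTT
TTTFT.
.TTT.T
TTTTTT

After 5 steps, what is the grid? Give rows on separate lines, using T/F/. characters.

Step 1: 4 trees catch fire, 1 burn out
  TTTTTT
  TTTFTT
  TTF.F.
  .TTF.T
  TTTTTT
Step 2: 6 trees catch fire, 4 burn out
  TTTFTT
  TTF.FT
  TF....
  .TF..T
  TTTFTT
Step 3: 8 trees catch fire, 6 burn out
  TTF.FT
  TF...F
  F.....
  .F...T
  TTF.FT
Step 4: 5 trees catch fire, 8 burn out
  TF...F
  F.....
  ......
  .....T
  TF...F
Step 5: 3 trees catch fire, 5 burn out
  F.....
  ......
  ......
  .....F
  F.....

F.....
......
......
.....F
F.....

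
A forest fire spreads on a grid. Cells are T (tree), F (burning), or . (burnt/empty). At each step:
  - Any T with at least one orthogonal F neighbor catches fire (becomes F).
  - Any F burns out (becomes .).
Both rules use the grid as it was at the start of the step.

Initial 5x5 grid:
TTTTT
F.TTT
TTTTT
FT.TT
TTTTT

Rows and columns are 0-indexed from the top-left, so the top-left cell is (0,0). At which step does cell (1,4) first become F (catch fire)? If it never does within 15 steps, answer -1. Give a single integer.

Step 1: cell (1,4)='T' (+4 fires, +2 burnt)
Step 2: cell (1,4)='T' (+3 fires, +4 burnt)
Step 3: cell (1,4)='T' (+3 fires, +3 burnt)
Step 4: cell (1,4)='T' (+4 fires, +3 burnt)
Step 5: cell (1,4)='T' (+5 fires, +4 burnt)
Step 6: cell (1,4)='F' (+2 fires, +5 burnt)
  -> target ignites at step 6
Step 7: cell (1,4)='.' (+0 fires, +2 burnt)
  fire out at step 7

6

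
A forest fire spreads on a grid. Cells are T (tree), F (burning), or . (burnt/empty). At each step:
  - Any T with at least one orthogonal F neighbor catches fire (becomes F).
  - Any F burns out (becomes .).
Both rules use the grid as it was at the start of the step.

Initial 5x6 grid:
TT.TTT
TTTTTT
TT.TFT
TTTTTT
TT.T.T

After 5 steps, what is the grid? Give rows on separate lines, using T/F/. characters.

Step 1: 4 trees catch fire, 1 burn out
  TT.TTT
  TTTTFT
  TT.F.F
  TTTTFT
  TT.T.T
Step 2: 5 trees catch fire, 4 burn out
  TT.TFT
  TTTF.F
  TT....
  TTTF.F
  TT.T.T
Step 3: 6 trees catch fire, 5 burn out
  TT.F.F
  TTF...
  TT....
  TTF...
  TT.F.F
Step 4: 2 trees catch fire, 6 burn out
  TT....
  TF....
  TT....
  TF....
  TT....
Step 5: 5 trees catch fire, 2 burn out
  TF....
  F.....
  TF....
  F.....
  TF....

TF....
F.....
TF....
F.....
TF....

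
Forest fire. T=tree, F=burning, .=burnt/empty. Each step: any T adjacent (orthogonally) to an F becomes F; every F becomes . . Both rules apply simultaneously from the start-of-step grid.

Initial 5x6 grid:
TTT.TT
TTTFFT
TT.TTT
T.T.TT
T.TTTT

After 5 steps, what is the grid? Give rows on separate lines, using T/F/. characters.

Step 1: 5 trees catch fire, 2 burn out
  TTT.FT
  TTF..F
  TT.FFT
  T.T.TT
  T.TTTT
Step 2: 5 trees catch fire, 5 burn out
  TTF..F
  TF....
  TT...F
  T.T.FT
  T.TTTT
Step 3: 5 trees catch fire, 5 burn out
  TF....
  F.....
  TF....
  T.T..F
  T.TTFT
Step 4: 4 trees catch fire, 5 burn out
  F.....
  ......
  F.....
  T.T...
  T.TF.F
Step 5: 2 trees catch fire, 4 burn out
  ......
  ......
  ......
  F.T...
  T.F...

......
......
......
F.T...
T.F...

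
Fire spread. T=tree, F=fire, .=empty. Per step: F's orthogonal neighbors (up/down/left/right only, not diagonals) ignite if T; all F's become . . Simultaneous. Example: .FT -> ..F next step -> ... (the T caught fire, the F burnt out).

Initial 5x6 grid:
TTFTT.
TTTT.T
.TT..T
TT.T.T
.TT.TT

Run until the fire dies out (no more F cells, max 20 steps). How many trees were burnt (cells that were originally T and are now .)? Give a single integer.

Step 1: +3 fires, +1 burnt (F count now 3)
Step 2: +5 fires, +3 burnt (F count now 5)
Step 3: +2 fires, +5 burnt (F count now 2)
Step 4: +1 fires, +2 burnt (F count now 1)
Step 5: +2 fires, +1 burnt (F count now 2)
Step 6: +1 fires, +2 burnt (F count now 1)
Step 7: +0 fires, +1 burnt (F count now 0)
Fire out after step 7
Initially T: 20, now '.': 24
Total burnt (originally-T cells now '.'): 14

Answer: 14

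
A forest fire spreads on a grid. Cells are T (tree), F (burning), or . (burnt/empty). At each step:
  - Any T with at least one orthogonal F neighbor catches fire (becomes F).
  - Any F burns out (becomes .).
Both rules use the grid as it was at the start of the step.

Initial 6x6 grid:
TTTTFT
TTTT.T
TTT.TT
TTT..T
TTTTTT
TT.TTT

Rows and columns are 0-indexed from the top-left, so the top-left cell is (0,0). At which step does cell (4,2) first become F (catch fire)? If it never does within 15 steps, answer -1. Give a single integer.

Step 1: cell (4,2)='T' (+2 fires, +1 burnt)
Step 2: cell (4,2)='T' (+3 fires, +2 burnt)
Step 3: cell (4,2)='T' (+3 fires, +3 burnt)
Step 4: cell (4,2)='T' (+5 fires, +3 burnt)
Step 5: cell (4,2)='T' (+4 fires, +5 burnt)
Step 6: cell (4,2)='F' (+5 fires, +4 burnt)
  -> target ignites at step 6
Step 7: cell (4,2)='.' (+4 fires, +5 burnt)
Step 8: cell (4,2)='.' (+3 fires, +4 burnt)
Step 9: cell (4,2)='.' (+1 fires, +3 burnt)
Step 10: cell (4,2)='.' (+0 fires, +1 burnt)
  fire out at step 10

6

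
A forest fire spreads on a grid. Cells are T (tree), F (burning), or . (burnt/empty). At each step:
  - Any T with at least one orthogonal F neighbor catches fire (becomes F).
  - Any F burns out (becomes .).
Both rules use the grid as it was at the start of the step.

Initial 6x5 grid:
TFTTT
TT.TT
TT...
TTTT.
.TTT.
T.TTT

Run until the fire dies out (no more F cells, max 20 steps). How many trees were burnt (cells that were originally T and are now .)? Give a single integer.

Step 1: +3 fires, +1 burnt (F count now 3)
Step 2: +3 fires, +3 burnt (F count now 3)
Step 3: +4 fires, +3 burnt (F count now 4)
Step 4: +4 fires, +4 burnt (F count now 4)
Step 5: +2 fires, +4 burnt (F count now 2)
Step 6: +2 fires, +2 burnt (F count now 2)
Step 7: +1 fires, +2 burnt (F count now 1)
Step 8: +1 fires, +1 burnt (F count now 1)
Step 9: +0 fires, +1 burnt (F count now 0)
Fire out after step 9
Initially T: 21, now '.': 29
Total burnt (originally-T cells now '.'): 20

Answer: 20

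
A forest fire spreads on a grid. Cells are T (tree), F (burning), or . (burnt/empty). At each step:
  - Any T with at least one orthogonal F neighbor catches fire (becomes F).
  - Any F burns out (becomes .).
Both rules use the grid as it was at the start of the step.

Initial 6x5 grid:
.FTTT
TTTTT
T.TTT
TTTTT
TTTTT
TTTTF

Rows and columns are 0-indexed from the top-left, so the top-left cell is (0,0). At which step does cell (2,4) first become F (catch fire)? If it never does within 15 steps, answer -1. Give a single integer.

Step 1: cell (2,4)='T' (+4 fires, +2 burnt)
Step 2: cell (2,4)='T' (+6 fires, +4 burnt)
Step 3: cell (2,4)='F' (+8 fires, +6 burnt)
  -> target ignites at step 3
Step 4: cell (2,4)='.' (+6 fires, +8 burnt)
Step 5: cell (2,4)='.' (+2 fires, +6 burnt)
Step 6: cell (2,4)='.' (+0 fires, +2 burnt)
  fire out at step 6

3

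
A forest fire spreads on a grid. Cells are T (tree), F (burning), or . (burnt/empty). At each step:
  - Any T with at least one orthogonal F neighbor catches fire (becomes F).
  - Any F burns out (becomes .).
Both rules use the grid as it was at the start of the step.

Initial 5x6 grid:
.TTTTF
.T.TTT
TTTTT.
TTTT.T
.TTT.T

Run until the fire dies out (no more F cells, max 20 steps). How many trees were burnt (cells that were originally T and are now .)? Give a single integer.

Step 1: +2 fires, +1 burnt (F count now 2)
Step 2: +2 fires, +2 burnt (F count now 2)
Step 3: +3 fires, +2 burnt (F count now 3)
Step 4: +2 fires, +3 burnt (F count now 2)
Step 5: +3 fires, +2 burnt (F count now 3)
Step 6: +3 fires, +3 burnt (F count now 3)
Step 7: +3 fires, +3 burnt (F count now 3)
Step 8: +2 fires, +3 burnt (F count now 2)
Step 9: +0 fires, +2 burnt (F count now 0)
Fire out after step 9
Initially T: 22, now '.': 28
Total burnt (originally-T cells now '.'): 20

Answer: 20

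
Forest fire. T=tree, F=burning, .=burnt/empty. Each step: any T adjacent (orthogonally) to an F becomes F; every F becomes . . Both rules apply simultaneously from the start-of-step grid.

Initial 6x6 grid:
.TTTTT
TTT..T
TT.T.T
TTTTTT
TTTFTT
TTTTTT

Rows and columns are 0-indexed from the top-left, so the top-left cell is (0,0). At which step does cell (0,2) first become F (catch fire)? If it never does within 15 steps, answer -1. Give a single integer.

Step 1: cell (0,2)='T' (+4 fires, +1 burnt)
Step 2: cell (0,2)='T' (+7 fires, +4 burnt)
Step 3: cell (0,2)='T' (+5 fires, +7 burnt)
Step 4: cell (0,2)='T' (+4 fires, +5 burnt)
Step 5: cell (0,2)='T' (+3 fires, +4 burnt)
Step 6: cell (0,2)='T' (+4 fires, +3 burnt)
Step 7: cell (0,2)='F' (+2 fires, +4 burnt)
  -> target ignites at step 7
Step 8: cell (0,2)='.' (+1 fires, +2 burnt)
Step 9: cell (0,2)='.' (+0 fires, +1 burnt)
  fire out at step 9

7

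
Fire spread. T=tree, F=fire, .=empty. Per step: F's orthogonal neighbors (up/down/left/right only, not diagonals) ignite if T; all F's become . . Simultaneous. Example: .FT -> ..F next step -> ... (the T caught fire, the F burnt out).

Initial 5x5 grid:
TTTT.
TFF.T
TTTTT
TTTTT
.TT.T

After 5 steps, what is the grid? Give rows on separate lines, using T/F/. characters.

Step 1: 5 trees catch fire, 2 burn out
  TFFT.
  F...T
  TFFTT
  TTTTT
  .TT.T
Step 2: 6 trees catch fire, 5 burn out
  F..F.
  ....T
  F..FT
  TFFTT
  .TT.T
Step 3: 5 trees catch fire, 6 burn out
  .....
  ....T
  ....F
  F..FT
  .FF.T
Step 4: 2 trees catch fire, 5 burn out
  .....
  ....F
  .....
  ....F
  ....T
Step 5: 1 trees catch fire, 2 burn out
  .....
  .....
  .....
  .....
  ....F

.....
.....
.....
.....
....F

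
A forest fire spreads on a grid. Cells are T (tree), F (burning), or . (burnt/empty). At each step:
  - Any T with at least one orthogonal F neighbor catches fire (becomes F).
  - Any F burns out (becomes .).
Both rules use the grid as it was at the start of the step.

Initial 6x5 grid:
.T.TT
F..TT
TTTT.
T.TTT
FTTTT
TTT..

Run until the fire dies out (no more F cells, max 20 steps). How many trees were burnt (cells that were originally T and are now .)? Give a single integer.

Step 1: +4 fires, +2 burnt (F count now 4)
Step 2: +3 fires, +4 burnt (F count now 3)
Step 3: +4 fires, +3 burnt (F count now 4)
Step 4: +3 fires, +4 burnt (F count now 3)
Step 5: +2 fires, +3 burnt (F count now 2)
Step 6: +2 fires, +2 burnt (F count now 2)
Step 7: +1 fires, +2 burnt (F count now 1)
Step 8: +0 fires, +1 burnt (F count now 0)
Fire out after step 8
Initially T: 20, now '.': 29
Total burnt (originally-T cells now '.'): 19

Answer: 19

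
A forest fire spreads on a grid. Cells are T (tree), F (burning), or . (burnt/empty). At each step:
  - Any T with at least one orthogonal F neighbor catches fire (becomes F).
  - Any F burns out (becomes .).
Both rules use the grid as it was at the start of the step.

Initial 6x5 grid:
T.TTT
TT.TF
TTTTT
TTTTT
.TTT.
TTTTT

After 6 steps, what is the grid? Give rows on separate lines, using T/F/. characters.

Step 1: 3 trees catch fire, 1 burn out
  T.TTF
  TT.F.
  TTTTF
  TTTTT
  .TTT.
  TTTTT
Step 2: 3 trees catch fire, 3 burn out
  T.TF.
  TT...
  TTTF.
  TTTTF
  .TTT.
  TTTTT
Step 3: 3 trees catch fire, 3 burn out
  T.F..
  TT...
  TTF..
  TTTF.
  .TTT.
  TTTTT
Step 4: 3 trees catch fire, 3 burn out
  T....
  TT...
  TF...
  TTF..
  .TTF.
  TTTTT
Step 5: 5 trees catch fire, 3 burn out
  T....
  TF...
  F....
  TF...
  .TF..
  TTTFT
Step 6: 5 trees catch fire, 5 burn out
  T....
  F....
  .....
  F....
  .F...
  TTF.F

T....
F....
.....
F....
.F...
TTF.F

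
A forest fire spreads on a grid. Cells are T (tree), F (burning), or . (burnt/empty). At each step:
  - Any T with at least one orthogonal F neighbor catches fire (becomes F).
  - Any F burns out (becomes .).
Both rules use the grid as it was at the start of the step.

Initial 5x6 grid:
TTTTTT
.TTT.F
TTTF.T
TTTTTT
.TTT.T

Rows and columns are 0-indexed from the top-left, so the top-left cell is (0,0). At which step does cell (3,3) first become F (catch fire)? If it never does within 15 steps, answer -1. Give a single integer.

Step 1: cell (3,3)='F' (+5 fires, +2 burnt)
  -> target ignites at step 1
Step 2: cell (3,3)='.' (+8 fires, +5 burnt)
Step 3: cell (3,3)='.' (+6 fires, +8 burnt)
Step 4: cell (3,3)='.' (+3 fires, +6 burnt)
Step 5: cell (3,3)='.' (+1 fires, +3 burnt)
Step 6: cell (3,3)='.' (+0 fires, +1 burnt)
  fire out at step 6

1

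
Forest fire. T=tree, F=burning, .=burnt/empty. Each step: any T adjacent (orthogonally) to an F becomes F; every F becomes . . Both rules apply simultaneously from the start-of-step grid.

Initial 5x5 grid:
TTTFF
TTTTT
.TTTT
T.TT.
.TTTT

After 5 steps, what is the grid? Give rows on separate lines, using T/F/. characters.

Step 1: 3 trees catch fire, 2 burn out
  TTF..
  TTTFF
  .TTTT
  T.TT.
  .TTTT
Step 2: 4 trees catch fire, 3 burn out
  TF...
  TTF..
  .TTFF
  T.TT.
  .TTTT
Step 3: 4 trees catch fire, 4 burn out
  F....
  TF...
  .TF..
  T.TF.
  .TTTT
Step 4: 4 trees catch fire, 4 burn out
  .....
  F....
  .F...
  T.F..
  .TTFT
Step 5: 2 trees catch fire, 4 burn out
  .....
  .....
  .....
  T....
  .TF.F

.....
.....
.....
T....
.TF.F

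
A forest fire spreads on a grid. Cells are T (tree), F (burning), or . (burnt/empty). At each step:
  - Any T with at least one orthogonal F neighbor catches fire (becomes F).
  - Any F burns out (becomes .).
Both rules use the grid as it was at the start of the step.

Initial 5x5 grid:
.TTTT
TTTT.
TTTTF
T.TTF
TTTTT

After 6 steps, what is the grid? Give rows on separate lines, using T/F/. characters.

Step 1: 3 trees catch fire, 2 burn out
  .TTTT
  TTTT.
  TTTF.
  T.TF.
  TTTTF
Step 2: 4 trees catch fire, 3 burn out
  .TTTT
  TTTF.
  TTF..
  T.F..
  TTTF.
Step 3: 4 trees catch fire, 4 burn out
  .TTFT
  TTF..
  TF...
  T....
  TTF..
Step 4: 5 trees catch fire, 4 burn out
  .TF.F
  TF...
  F....
  T....
  TF...
Step 5: 4 trees catch fire, 5 burn out
  .F...
  F....
  .....
  F....
  F....
Step 6: 0 trees catch fire, 4 burn out
  .....
  .....
  .....
  .....
  .....

.....
.....
.....
.....
.....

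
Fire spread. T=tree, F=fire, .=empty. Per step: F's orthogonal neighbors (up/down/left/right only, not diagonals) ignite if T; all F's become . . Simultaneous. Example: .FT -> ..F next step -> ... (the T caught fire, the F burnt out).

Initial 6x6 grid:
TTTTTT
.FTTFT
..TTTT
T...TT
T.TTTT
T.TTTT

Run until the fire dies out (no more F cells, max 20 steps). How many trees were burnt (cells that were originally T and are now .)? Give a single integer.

Step 1: +6 fires, +2 burnt (F count now 6)
Step 2: +8 fires, +6 burnt (F count now 8)
Step 3: +2 fires, +8 burnt (F count now 2)
Step 4: +3 fires, +2 burnt (F count now 3)
Step 5: +3 fires, +3 burnt (F count now 3)
Step 6: +1 fires, +3 burnt (F count now 1)
Step 7: +0 fires, +1 burnt (F count now 0)
Fire out after step 7
Initially T: 26, now '.': 33
Total burnt (originally-T cells now '.'): 23

Answer: 23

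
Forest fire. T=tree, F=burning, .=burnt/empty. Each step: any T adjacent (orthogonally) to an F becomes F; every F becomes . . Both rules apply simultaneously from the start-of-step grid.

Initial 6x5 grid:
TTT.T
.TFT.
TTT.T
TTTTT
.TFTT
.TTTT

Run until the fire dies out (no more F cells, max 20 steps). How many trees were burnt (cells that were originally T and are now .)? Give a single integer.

Step 1: +8 fires, +2 burnt (F count now 8)
Step 2: +7 fires, +8 burnt (F count now 7)
Step 3: +5 fires, +7 burnt (F count now 5)
Step 4: +1 fires, +5 burnt (F count now 1)
Step 5: +0 fires, +1 burnt (F count now 0)
Fire out after step 5
Initially T: 22, now '.': 29
Total burnt (originally-T cells now '.'): 21

Answer: 21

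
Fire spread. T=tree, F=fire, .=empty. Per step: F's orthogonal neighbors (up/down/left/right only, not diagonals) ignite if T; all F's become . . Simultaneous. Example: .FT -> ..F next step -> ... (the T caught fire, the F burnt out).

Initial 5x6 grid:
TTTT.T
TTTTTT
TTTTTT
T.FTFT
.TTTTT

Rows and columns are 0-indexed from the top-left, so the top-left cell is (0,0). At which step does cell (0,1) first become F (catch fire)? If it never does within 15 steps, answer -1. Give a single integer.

Step 1: cell (0,1)='T' (+6 fires, +2 burnt)
Step 2: cell (0,1)='T' (+8 fires, +6 burnt)
Step 3: cell (0,1)='T' (+5 fires, +8 burnt)
Step 4: cell (0,1)='F' (+5 fires, +5 burnt)
  -> target ignites at step 4
Step 5: cell (0,1)='.' (+1 fires, +5 burnt)
Step 6: cell (0,1)='.' (+0 fires, +1 burnt)
  fire out at step 6

4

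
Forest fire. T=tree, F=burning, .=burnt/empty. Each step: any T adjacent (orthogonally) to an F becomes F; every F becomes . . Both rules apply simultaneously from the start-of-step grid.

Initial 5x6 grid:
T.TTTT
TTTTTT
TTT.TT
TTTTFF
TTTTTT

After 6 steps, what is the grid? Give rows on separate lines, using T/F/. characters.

Step 1: 5 trees catch fire, 2 burn out
  T.TTTT
  TTTTTT
  TTT.FF
  TTTF..
  TTTTFF
Step 2: 4 trees catch fire, 5 burn out
  T.TTTT
  TTTTFF
  TTT...
  TTF...
  TTTF..
Step 3: 6 trees catch fire, 4 burn out
  T.TTFF
  TTTF..
  TTF...
  TF....
  TTF...
Step 4: 5 trees catch fire, 6 burn out
  T.TF..
  TTF...
  TF....
  F.....
  TF....
Step 5: 4 trees catch fire, 5 burn out
  T.F...
  TF....
  F.....
  ......
  F.....
Step 6: 1 trees catch fire, 4 burn out
  T.....
  F.....
  ......
  ......
  ......

T.....
F.....
......
......
......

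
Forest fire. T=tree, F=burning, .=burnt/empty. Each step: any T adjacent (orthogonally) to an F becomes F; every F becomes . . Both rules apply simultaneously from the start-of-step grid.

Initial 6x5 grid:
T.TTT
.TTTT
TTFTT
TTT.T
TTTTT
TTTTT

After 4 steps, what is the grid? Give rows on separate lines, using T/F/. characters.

Step 1: 4 trees catch fire, 1 burn out
  T.TTT
  .TFTT
  TF.FT
  TTF.T
  TTTTT
  TTTTT
Step 2: 7 trees catch fire, 4 burn out
  T.FTT
  .F.FT
  F...F
  TF..T
  TTFTT
  TTTTT
Step 3: 7 trees catch fire, 7 burn out
  T..FT
  ....F
  .....
  F...F
  TF.FT
  TTFTT
Step 4: 5 trees catch fire, 7 burn out
  T...F
  .....
  .....
  .....
  F...F
  TF.FT

T...F
.....
.....
.....
F...F
TF.FT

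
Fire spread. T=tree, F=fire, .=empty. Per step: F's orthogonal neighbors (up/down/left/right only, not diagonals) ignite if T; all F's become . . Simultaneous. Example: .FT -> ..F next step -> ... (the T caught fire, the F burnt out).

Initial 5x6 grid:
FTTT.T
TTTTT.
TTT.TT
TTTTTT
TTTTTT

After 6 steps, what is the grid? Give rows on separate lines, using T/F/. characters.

Step 1: 2 trees catch fire, 1 burn out
  .FTT.T
  FTTTT.
  TTT.TT
  TTTTTT
  TTTTTT
Step 2: 3 trees catch fire, 2 burn out
  ..FT.T
  .FTTT.
  FTT.TT
  TTTTTT
  TTTTTT
Step 3: 4 trees catch fire, 3 burn out
  ...F.T
  ..FTT.
  .FT.TT
  FTTTTT
  TTTTTT
Step 4: 4 trees catch fire, 4 burn out
  .....T
  ...FT.
  ..F.TT
  .FTTTT
  FTTTTT
Step 5: 3 trees catch fire, 4 burn out
  .....T
  ....F.
  ....TT
  ..FTTT
  .FTTTT
Step 6: 3 trees catch fire, 3 burn out
  .....T
  ......
  ....FT
  ...FTT
  ..FTTT

.....T
......
....FT
...FTT
..FTTT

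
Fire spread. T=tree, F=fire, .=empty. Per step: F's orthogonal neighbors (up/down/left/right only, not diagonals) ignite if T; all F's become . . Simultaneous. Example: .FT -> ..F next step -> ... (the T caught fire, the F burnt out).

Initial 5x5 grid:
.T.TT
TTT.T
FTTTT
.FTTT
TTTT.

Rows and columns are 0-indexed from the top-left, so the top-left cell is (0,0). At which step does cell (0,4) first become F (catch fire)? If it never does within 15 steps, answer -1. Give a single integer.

Step 1: cell (0,4)='T' (+4 fires, +2 burnt)
Step 2: cell (0,4)='T' (+5 fires, +4 burnt)
Step 3: cell (0,4)='T' (+5 fires, +5 burnt)
Step 4: cell (0,4)='T' (+1 fires, +5 burnt)
Step 5: cell (0,4)='T' (+1 fires, +1 burnt)
Step 6: cell (0,4)='F' (+1 fires, +1 burnt)
  -> target ignites at step 6
Step 7: cell (0,4)='.' (+1 fires, +1 burnt)
Step 8: cell (0,4)='.' (+0 fires, +1 burnt)
  fire out at step 8

6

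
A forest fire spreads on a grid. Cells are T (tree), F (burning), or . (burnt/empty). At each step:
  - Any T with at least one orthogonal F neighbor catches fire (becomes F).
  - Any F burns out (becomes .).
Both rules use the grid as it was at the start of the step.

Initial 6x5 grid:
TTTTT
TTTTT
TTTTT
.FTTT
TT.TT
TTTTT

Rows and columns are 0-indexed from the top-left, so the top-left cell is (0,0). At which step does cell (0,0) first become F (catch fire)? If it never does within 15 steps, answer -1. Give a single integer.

Step 1: cell (0,0)='T' (+3 fires, +1 burnt)
Step 2: cell (0,0)='T' (+6 fires, +3 burnt)
Step 3: cell (0,0)='T' (+8 fires, +6 burnt)
Step 4: cell (0,0)='F' (+6 fires, +8 burnt)
  -> target ignites at step 4
Step 5: cell (0,0)='.' (+3 fires, +6 burnt)
Step 6: cell (0,0)='.' (+1 fires, +3 burnt)
Step 7: cell (0,0)='.' (+0 fires, +1 burnt)
  fire out at step 7

4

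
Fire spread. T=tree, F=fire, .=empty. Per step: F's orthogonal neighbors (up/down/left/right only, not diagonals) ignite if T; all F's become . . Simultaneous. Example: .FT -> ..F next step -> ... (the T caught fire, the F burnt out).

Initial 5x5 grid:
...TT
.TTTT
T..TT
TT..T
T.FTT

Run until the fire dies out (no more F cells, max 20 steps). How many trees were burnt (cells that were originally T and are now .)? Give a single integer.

Step 1: +1 fires, +1 burnt (F count now 1)
Step 2: +1 fires, +1 burnt (F count now 1)
Step 3: +1 fires, +1 burnt (F count now 1)
Step 4: +1 fires, +1 burnt (F count now 1)
Step 5: +2 fires, +1 burnt (F count now 2)
Step 6: +2 fires, +2 burnt (F count now 2)
Step 7: +2 fires, +2 burnt (F count now 2)
Step 8: +1 fires, +2 burnt (F count now 1)
Step 9: +0 fires, +1 burnt (F count now 0)
Fire out after step 9
Initially T: 15, now '.': 21
Total burnt (originally-T cells now '.'): 11

Answer: 11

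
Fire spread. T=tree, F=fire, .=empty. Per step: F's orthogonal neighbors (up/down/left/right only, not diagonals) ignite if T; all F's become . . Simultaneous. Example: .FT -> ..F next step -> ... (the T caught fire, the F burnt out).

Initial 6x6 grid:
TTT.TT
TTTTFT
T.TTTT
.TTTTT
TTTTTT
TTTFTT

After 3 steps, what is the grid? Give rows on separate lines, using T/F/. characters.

Step 1: 7 trees catch fire, 2 burn out
  TTT.FT
  TTTF.F
  T.TTFT
  .TTTTT
  TTTFTT
  TTF.FT
Step 2: 10 trees catch fire, 7 burn out
  TTT..F
  TTF...
  T.TF.F
  .TTFFT
  TTF.FT
  TF...F
Step 3: 8 trees catch fire, 10 burn out
  TTF...
  TF....
  T.F...
  .TF..F
  TF...F
  F.....

TTF...
TF....
T.F...
.TF..F
TF...F
F.....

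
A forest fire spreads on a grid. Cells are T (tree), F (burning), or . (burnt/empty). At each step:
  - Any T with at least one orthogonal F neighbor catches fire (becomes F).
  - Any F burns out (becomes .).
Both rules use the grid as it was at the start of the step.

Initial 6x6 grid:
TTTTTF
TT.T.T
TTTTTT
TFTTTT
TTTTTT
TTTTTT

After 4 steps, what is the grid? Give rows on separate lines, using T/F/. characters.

Step 1: 6 trees catch fire, 2 burn out
  TTTTF.
  TT.T.F
  TFTTTT
  F.FTTT
  TFTTTT
  TTTTTT
Step 2: 9 trees catch fire, 6 burn out
  TTTF..
  TF.T..
  F.FTTF
  ...FTT
  F.FTTT
  TFTTTT
Step 3: 11 trees catch fire, 9 burn out
  TFF...
  F..F..
  ...FF.
  ....FF
  ...FTT
  F.FTTT
Step 4: 4 trees catch fire, 11 burn out
  F.....
  ......
  ......
  ......
  ....FF
  ...FTT

F.....
......
......
......
....FF
...FTT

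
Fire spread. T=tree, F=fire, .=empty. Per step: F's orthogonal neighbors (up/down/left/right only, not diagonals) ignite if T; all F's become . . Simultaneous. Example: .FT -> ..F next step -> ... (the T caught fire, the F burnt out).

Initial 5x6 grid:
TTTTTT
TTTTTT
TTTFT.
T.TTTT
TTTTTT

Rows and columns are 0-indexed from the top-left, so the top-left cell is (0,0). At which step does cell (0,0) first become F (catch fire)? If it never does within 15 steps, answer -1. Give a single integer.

Step 1: cell (0,0)='T' (+4 fires, +1 burnt)
Step 2: cell (0,0)='T' (+7 fires, +4 burnt)
Step 3: cell (0,0)='T' (+8 fires, +7 burnt)
Step 4: cell (0,0)='T' (+6 fires, +8 burnt)
Step 5: cell (0,0)='F' (+2 fires, +6 burnt)
  -> target ignites at step 5
Step 6: cell (0,0)='.' (+0 fires, +2 burnt)
  fire out at step 6

5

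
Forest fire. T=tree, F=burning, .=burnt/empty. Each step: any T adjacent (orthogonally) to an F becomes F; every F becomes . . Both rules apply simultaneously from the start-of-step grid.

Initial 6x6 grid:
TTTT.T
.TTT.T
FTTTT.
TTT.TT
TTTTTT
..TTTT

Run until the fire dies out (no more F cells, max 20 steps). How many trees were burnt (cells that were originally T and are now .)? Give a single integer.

Answer: 26

Derivation:
Step 1: +2 fires, +1 burnt (F count now 2)
Step 2: +4 fires, +2 burnt (F count now 4)
Step 3: +5 fires, +4 burnt (F count now 5)
Step 4: +5 fires, +5 burnt (F count now 5)
Step 5: +4 fires, +5 burnt (F count now 4)
Step 6: +3 fires, +4 burnt (F count now 3)
Step 7: +2 fires, +3 burnt (F count now 2)
Step 8: +1 fires, +2 burnt (F count now 1)
Step 9: +0 fires, +1 burnt (F count now 0)
Fire out after step 9
Initially T: 28, now '.': 34
Total burnt (originally-T cells now '.'): 26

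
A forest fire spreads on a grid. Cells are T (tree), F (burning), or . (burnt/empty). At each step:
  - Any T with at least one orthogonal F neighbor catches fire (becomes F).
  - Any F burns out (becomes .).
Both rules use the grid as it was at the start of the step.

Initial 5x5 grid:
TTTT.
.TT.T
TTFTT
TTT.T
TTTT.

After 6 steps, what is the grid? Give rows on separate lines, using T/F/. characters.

Step 1: 4 trees catch fire, 1 burn out
  TTTT.
  .TF.T
  TF.FT
  TTF.T
  TTTT.
Step 2: 6 trees catch fire, 4 burn out
  TTFT.
  .F..T
  F...F
  TF..T
  TTFT.
Step 3: 7 trees catch fire, 6 burn out
  TF.F.
  ....F
  .....
  F...F
  TF.F.
Step 4: 2 trees catch fire, 7 burn out
  F....
  .....
  .....
  .....
  F....
Step 5: 0 trees catch fire, 2 burn out
  .....
  .....
  .....
  .....
  .....
Step 6: 0 trees catch fire, 0 burn out
  .....
  .....
  .....
  .....
  .....

.....
.....
.....
.....
.....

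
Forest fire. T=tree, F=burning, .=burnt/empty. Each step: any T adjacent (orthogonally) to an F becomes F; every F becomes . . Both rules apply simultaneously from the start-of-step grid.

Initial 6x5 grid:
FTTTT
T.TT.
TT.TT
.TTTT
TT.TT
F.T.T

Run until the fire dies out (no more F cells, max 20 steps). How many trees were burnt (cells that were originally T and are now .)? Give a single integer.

Step 1: +3 fires, +2 burnt (F count now 3)
Step 2: +3 fires, +3 burnt (F count now 3)
Step 3: +4 fires, +3 burnt (F count now 4)
Step 4: +3 fires, +4 burnt (F count now 3)
Step 5: +2 fires, +3 burnt (F count now 2)
Step 6: +3 fires, +2 burnt (F count now 3)
Step 7: +1 fires, +3 burnt (F count now 1)
Step 8: +1 fires, +1 burnt (F count now 1)
Step 9: +0 fires, +1 burnt (F count now 0)
Fire out after step 9
Initially T: 21, now '.': 29
Total burnt (originally-T cells now '.'): 20

Answer: 20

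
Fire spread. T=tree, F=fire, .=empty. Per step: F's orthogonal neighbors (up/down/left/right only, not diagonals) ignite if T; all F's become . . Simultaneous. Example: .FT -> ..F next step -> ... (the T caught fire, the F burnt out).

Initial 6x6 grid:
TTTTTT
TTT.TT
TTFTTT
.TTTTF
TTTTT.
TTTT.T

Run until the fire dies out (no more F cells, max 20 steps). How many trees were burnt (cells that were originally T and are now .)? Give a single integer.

Step 1: +6 fires, +2 burnt (F count now 6)
Step 2: +9 fires, +6 burnt (F count now 9)
Step 3: +8 fires, +9 burnt (F count now 8)
Step 4: +5 fires, +8 burnt (F count now 5)
Step 5: +1 fires, +5 burnt (F count now 1)
Step 6: +0 fires, +1 burnt (F count now 0)
Fire out after step 6
Initially T: 30, now '.': 35
Total burnt (originally-T cells now '.'): 29

Answer: 29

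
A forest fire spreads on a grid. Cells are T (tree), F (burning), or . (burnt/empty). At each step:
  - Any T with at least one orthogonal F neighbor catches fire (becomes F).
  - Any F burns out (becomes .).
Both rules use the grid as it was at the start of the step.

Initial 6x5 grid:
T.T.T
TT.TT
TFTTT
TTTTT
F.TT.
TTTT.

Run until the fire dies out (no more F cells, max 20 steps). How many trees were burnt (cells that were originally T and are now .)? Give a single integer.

Step 1: +6 fires, +2 burnt (F count now 6)
Step 2: +4 fires, +6 burnt (F count now 4)
Step 3: +6 fires, +4 burnt (F count now 6)
Step 4: +4 fires, +6 burnt (F count now 4)
Step 5: +1 fires, +4 burnt (F count now 1)
Step 6: +0 fires, +1 burnt (F count now 0)
Fire out after step 6
Initially T: 22, now '.': 29
Total burnt (originally-T cells now '.'): 21

Answer: 21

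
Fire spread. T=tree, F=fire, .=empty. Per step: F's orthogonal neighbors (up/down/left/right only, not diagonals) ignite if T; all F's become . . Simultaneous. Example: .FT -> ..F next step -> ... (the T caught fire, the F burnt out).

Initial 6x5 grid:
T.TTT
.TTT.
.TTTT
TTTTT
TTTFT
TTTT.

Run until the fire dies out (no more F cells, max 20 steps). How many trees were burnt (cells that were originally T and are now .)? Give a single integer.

Step 1: +4 fires, +1 burnt (F count now 4)
Step 2: +5 fires, +4 burnt (F count now 5)
Step 3: +6 fires, +5 burnt (F count now 6)
Step 4: +5 fires, +6 burnt (F count now 5)
Step 5: +3 fires, +5 burnt (F count now 3)
Step 6: +0 fires, +3 burnt (F count now 0)
Fire out after step 6
Initially T: 24, now '.': 29
Total burnt (originally-T cells now '.'): 23

Answer: 23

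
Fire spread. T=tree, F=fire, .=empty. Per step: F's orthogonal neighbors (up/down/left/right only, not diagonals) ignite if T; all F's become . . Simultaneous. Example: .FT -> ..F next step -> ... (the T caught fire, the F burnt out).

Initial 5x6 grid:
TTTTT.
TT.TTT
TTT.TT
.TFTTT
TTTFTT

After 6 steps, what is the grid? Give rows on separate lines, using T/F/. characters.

Step 1: 5 trees catch fire, 2 burn out
  TTTTT.
  TT.TTT
  TTF.TT
  .F.FTT
  TTF.FT
Step 2: 4 trees catch fire, 5 burn out
  TTTTT.
  TT.TTT
  TF..TT
  ....FT
  TF...F
Step 3: 5 trees catch fire, 4 burn out
  TTTTT.
  TF.TTT
  F...FT
  .....F
  F.....
Step 4: 4 trees catch fire, 5 burn out
  TFTTT.
  F..TFT
  .....F
  ......
  ......
Step 5: 5 trees catch fire, 4 burn out
  F.FTF.
  ...F.F
  ......
  ......
  ......
Step 6: 1 trees catch fire, 5 burn out
  ...F..
  ......
  ......
  ......
  ......

...F..
......
......
......
......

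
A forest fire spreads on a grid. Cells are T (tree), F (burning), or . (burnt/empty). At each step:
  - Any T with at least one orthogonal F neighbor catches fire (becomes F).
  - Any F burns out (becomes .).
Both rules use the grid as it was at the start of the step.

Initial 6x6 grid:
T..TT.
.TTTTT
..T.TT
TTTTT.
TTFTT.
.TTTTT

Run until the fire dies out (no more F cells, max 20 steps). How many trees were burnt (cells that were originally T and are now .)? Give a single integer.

Answer: 24

Derivation:
Step 1: +4 fires, +1 burnt (F count now 4)
Step 2: +7 fires, +4 burnt (F count now 7)
Step 3: +4 fires, +7 burnt (F count now 4)
Step 4: +4 fires, +4 burnt (F count now 4)
Step 5: +3 fires, +4 burnt (F count now 3)
Step 6: +2 fires, +3 burnt (F count now 2)
Step 7: +0 fires, +2 burnt (F count now 0)
Fire out after step 7
Initially T: 25, now '.': 35
Total burnt (originally-T cells now '.'): 24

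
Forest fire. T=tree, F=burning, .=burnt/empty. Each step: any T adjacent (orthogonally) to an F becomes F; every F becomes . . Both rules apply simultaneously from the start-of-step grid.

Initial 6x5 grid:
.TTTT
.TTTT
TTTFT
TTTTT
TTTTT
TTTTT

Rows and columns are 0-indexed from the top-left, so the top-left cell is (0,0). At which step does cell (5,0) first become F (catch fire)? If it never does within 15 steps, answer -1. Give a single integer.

Step 1: cell (5,0)='T' (+4 fires, +1 burnt)
Step 2: cell (5,0)='T' (+7 fires, +4 burnt)
Step 3: cell (5,0)='T' (+8 fires, +7 burnt)
Step 4: cell (5,0)='T' (+5 fires, +8 burnt)
Step 5: cell (5,0)='T' (+2 fires, +5 burnt)
Step 6: cell (5,0)='F' (+1 fires, +2 burnt)
  -> target ignites at step 6
Step 7: cell (5,0)='.' (+0 fires, +1 burnt)
  fire out at step 7

6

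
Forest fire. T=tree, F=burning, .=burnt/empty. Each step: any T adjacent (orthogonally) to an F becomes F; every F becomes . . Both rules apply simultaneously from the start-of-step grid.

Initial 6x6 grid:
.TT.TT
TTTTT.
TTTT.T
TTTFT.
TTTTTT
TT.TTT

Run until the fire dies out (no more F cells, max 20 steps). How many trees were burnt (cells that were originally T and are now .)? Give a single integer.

Step 1: +4 fires, +1 burnt (F count now 4)
Step 2: +6 fires, +4 burnt (F count now 6)
Step 3: +7 fires, +6 burnt (F count now 7)
Step 4: +7 fires, +7 burnt (F count now 7)
Step 5: +4 fires, +7 burnt (F count now 4)
Step 6: +0 fires, +4 burnt (F count now 0)
Fire out after step 6
Initially T: 29, now '.': 35
Total burnt (originally-T cells now '.'): 28

Answer: 28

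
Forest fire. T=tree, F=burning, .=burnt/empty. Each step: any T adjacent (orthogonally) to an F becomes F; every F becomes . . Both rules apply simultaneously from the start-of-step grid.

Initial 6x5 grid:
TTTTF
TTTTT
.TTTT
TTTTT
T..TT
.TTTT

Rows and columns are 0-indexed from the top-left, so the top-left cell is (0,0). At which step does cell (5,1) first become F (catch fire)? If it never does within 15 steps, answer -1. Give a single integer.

Step 1: cell (5,1)='T' (+2 fires, +1 burnt)
Step 2: cell (5,1)='T' (+3 fires, +2 burnt)
Step 3: cell (5,1)='T' (+4 fires, +3 burnt)
Step 4: cell (5,1)='T' (+5 fires, +4 burnt)
Step 5: cell (5,1)='T' (+5 fires, +5 burnt)
Step 6: cell (5,1)='T' (+2 fires, +5 burnt)
Step 7: cell (5,1)='T' (+2 fires, +2 burnt)
Step 8: cell (5,1)='F' (+2 fires, +2 burnt)
  -> target ignites at step 8
Step 9: cell (5,1)='.' (+0 fires, +2 burnt)
  fire out at step 9

8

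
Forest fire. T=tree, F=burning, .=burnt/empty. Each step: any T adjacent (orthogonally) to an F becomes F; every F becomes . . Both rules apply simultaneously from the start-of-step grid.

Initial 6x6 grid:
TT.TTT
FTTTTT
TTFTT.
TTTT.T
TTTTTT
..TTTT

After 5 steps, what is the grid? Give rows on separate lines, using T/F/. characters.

Step 1: 7 trees catch fire, 2 burn out
  FT.TTT
  .FFTTT
  FF.FT.
  TTFT.T
  TTTTTT
  ..TTTT
Step 2: 7 trees catch fire, 7 burn out
  .F.TTT
  ...FTT
  ....F.
  FF.F.T
  TTFTTT
  ..TTTT
Step 3: 6 trees catch fire, 7 burn out
  ...FTT
  ....FT
  ......
  .....T
  FF.FTT
  ..FTTT
Step 4: 4 trees catch fire, 6 burn out
  ....FT
  .....F
  ......
  .....T
  ....FT
  ...FTT
Step 5: 3 trees catch fire, 4 burn out
  .....F
  ......
  ......
  .....T
  .....F
  ....FT

.....F
......
......
.....T
.....F
....FT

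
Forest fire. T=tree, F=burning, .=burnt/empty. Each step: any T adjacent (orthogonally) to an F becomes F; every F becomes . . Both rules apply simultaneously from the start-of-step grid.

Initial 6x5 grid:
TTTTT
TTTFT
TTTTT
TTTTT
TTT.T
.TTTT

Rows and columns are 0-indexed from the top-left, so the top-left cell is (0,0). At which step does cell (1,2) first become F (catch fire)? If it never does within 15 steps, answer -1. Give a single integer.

Step 1: cell (1,2)='F' (+4 fires, +1 burnt)
  -> target ignites at step 1
Step 2: cell (1,2)='.' (+6 fires, +4 burnt)
Step 3: cell (1,2)='.' (+5 fires, +6 burnt)
Step 4: cell (1,2)='.' (+5 fires, +5 burnt)
Step 5: cell (1,2)='.' (+4 fires, +5 burnt)
Step 6: cell (1,2)='.' (+3 fires, +4 burnt)
Step 7: cell (1,2)='.' (+0 fires, +3 burnt)
  fire out at step 7

1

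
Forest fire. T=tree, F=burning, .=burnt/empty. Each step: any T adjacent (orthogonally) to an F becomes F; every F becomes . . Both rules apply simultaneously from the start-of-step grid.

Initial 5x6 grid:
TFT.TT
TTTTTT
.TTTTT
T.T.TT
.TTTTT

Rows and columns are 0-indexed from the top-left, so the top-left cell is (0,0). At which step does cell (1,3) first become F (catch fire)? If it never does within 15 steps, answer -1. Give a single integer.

Step 1: cell (1,3)='T' (+3 fires, +1 burnt)
Step 2: cell (1,3)='T' (+3 fires, +3 burnt)
Step 3: cell (1,3)='F' (+2 fires, +3 burnt)
  -> target ignites at step 3
Step 4: cell (1,3)='.' (+3 fires, +2 burnt)
Step 5: cell (1,3)='.' (+4 fires, +3 burnt)
Step 6: cell (1,3)='.' (+5 fires, +4 burnt)
Step 7: cell (1,3)='.' (+2 fires, +5 burnt)
Step 8: cell (1,3)='.' (+1 fires, +2 burnt)
Step 9: cell (1,3)='.' (+0 fires, +1 burnt)
  fire out at step 9

3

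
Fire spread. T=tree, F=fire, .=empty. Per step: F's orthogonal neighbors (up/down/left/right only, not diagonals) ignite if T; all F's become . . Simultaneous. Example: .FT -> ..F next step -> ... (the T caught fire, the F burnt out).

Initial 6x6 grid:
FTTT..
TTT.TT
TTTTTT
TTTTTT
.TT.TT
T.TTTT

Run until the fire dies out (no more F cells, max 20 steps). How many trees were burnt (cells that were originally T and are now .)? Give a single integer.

Step 1: +2 fires, +1 burnt (F count now 2)
Step 2: +3 fires, +2 burnt (F count now 3)
Step 3: +4 fires, +3 burnt (F count now 4)
Step 4: +2 fires, +4 burnt (F count now 2)
Step 5: +3 fires, +2 burnt (F count now 3)
Step 6: +3 fires, +3 burnt (F count now 3)
Step 7: +4 fires, +3 burnt (F count now 4)
Step 8: +4 fires, +4 burnt (F count now 4)
Step 9: +2 fires, +4 burnt (F count now 2)
Step 10: +1 fires, +2 burnt (F count now 1)
Step 11: +0 fires, +1 burnt (F count now 0)
Fire out after step 11
Initially T: 29, now '.': 35
Total burnt (originally-T cells now '.'): 28

Answer: 28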